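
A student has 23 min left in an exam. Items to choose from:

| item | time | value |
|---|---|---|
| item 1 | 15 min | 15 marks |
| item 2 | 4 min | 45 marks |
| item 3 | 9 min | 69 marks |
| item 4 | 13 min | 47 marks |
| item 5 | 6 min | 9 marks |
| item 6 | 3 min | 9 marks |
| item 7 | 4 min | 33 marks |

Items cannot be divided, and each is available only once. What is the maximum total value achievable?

Check high-value combinations within 23 min:
- item 2+item 3+item 6+item 7: time 4+9+3+4=20, value 45+69+9+33=156
- item 2+item 3+item 5+item 7: time 4+9+6+4=23, value 45+69+9+33=156
- item 2+item 3+item 7: time 4+9+4=17, value 45+69+33=147
Best: 156 marks.

156 marks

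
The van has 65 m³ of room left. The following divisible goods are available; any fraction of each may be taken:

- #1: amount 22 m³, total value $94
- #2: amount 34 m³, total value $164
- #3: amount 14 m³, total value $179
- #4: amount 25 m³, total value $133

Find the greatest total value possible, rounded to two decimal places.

Take in order of value per unit:
- #3 (179/14 per unit): all 14 → value 179, running total 179.00
- #4 (133/25 per unit): all 25 → value 133, running total 312.00
- #2 (164/34 per unit): 26 of 34 → value 26×164/34 = 125.4118, running total 437.41
Total 437.41.

437.41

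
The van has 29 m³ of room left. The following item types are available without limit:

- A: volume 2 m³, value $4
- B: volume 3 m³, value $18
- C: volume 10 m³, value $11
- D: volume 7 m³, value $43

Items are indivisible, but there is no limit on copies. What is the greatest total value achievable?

Best value-per-unit is D at 43/7; filling with it alone gives 4×43 = 172.
Optimal mix: 5×B + 2×D → volume 29, value 176.

$176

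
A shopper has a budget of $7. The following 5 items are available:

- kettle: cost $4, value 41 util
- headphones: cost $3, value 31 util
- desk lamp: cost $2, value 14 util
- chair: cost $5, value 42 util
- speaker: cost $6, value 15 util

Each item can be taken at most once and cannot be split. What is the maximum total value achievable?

Check high-value combinations within $7:
- kettle+headphones: cost 4+3=7, value 41+31=72
- desk lamp+chair: cost 2+5=7, value 14+42=56
- kettle+desk lamp: cost 4+2=6, value 41+14=55
- headphones+desk lamp: cost 3+2=5, value 31+14=45
Best: 72 util.

72 util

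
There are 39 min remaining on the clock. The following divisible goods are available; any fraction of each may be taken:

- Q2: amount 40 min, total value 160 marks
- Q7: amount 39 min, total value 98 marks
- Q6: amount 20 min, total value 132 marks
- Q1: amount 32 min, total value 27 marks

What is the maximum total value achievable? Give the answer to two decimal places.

Take in order of value per unit:
- Q6 (132/20 per unit): all 20 → value 132, running total 132.00
- Q2 (160/40 per unit): 19 of 40 → value 19×160/40 = 76.0000, running total 208.00
Total 208.00.

208.00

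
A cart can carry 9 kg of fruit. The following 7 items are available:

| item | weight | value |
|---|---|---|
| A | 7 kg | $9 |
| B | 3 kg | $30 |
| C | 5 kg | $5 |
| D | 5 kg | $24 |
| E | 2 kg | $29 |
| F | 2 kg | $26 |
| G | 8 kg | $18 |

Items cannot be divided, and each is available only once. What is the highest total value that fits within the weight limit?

Check high-value combinations within 9 kg:
- B+E+F: weight 3+2+2=7, value 30+29+26=85
- D+E+F: weight 5+2+2=9, value 24+29+26=79
- C+E+F: weight 5+2+2=9, value 5+29+26=60
Best: $85.

$85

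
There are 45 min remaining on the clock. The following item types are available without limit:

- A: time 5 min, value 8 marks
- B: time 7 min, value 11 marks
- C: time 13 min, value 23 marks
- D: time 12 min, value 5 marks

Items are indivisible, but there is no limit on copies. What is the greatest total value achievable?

Best value-per-unit is C at 23/13; filling with it alone gives 3×23 = 69.
Optimal mix: 1×A + 3×C → time 44, value 77.

77 marks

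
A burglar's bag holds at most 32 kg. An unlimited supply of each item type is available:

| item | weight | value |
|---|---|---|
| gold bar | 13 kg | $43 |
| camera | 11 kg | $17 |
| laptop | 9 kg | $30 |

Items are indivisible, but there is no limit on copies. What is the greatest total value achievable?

Best value-per-unit is laptop at 30/9; filling with it alone gives 3×30 = 90.
Optimal mix: 1×gold bar + 2×laptop → weight 31, value 103.

$103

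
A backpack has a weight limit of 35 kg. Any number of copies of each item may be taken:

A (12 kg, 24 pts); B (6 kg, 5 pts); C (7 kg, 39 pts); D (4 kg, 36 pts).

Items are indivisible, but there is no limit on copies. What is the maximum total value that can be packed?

291 pts

Best value-per-unit is D at 36/4; filling with it alone gives 8×36 = 288.
Optimal mix: 1×C + 7×D → weight 35, value 291.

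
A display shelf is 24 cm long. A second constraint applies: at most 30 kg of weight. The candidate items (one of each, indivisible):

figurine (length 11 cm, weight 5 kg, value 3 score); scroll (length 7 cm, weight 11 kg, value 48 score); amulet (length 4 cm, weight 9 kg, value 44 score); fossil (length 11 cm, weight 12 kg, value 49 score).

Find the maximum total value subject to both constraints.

97 score

Feasible sets respecting both limits:
- scroll+fossil: length 18, weight 23, value 97
- figurine+scroll+amulet: length 22, weight 25, value 95
- amulet+fossil: length 15, weight 21, value 93
- scroll+amulet: length 11, weight 20, value 92
Best: 97 score.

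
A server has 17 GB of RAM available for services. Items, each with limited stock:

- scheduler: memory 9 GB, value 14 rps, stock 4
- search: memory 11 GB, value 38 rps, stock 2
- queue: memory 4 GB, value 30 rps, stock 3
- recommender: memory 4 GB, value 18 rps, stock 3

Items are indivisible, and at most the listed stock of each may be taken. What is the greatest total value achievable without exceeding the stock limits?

108 rps

Top feasible selections:
- 3×queue + 1×recommender: memory 16, value 108
- 2×queue + 2×recommender: memory 16, value 96
- 3×queue: memory 12, value 90
Best: 108 rps.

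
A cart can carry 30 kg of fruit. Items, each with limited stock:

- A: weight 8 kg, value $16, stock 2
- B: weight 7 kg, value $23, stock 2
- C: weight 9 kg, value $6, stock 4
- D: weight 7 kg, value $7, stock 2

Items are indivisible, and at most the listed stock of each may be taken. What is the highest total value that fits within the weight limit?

$78

Best selections within weight 30 and stock limits:
- 2×A + 2×B: weight 30, value 78
- 1×A + 2×B + 1×D: weight 29, value 69
- 1×A + 2×B: weight 22, value 62
- 2×A + 1×B + 1×D: weight 30, value 62
Best: $78.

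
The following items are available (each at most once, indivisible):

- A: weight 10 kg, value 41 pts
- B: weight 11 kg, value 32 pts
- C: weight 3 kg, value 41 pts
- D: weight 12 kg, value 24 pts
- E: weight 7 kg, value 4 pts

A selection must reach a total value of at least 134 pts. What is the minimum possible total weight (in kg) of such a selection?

Subsets with value ≥ 134, sorted by total weight:
- A+B+C+D: weight 36, value 138
- A+B+C+D+E: weight 43, value 142
Minimum weight: 36 kg.

36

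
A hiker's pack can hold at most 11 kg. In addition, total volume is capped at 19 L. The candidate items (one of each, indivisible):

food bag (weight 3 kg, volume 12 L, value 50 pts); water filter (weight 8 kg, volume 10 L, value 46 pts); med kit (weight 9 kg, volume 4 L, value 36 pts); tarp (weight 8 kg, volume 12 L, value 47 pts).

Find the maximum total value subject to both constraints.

Feasible sets respecting both limits:
- food bag: weight 3, volume 12, value 50
- tarp: weight 8, volume 12, value 47
- water filter: weight 8, volume 10, value 46
- med kit: weight 9, volume 4, value 36
Best: 50 pts.

50 pts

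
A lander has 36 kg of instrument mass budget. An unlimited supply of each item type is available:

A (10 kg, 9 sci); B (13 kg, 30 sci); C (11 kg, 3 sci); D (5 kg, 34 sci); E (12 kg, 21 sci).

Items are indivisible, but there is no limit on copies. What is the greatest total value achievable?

Best value-per-unit is D at 34/5, and filling with it alone uses mass 7×5=35. No mix of the others beats 7×34 = 238.

238 sci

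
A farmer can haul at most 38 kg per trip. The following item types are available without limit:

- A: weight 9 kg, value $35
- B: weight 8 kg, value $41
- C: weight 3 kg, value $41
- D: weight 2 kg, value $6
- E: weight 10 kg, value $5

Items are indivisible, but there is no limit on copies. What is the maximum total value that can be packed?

$498

Best value-per-unit is C at 41/3; filling with it alone gives 12×41 = 492.
Optimal mix: 12×C + 1×D → weight 38, value 498.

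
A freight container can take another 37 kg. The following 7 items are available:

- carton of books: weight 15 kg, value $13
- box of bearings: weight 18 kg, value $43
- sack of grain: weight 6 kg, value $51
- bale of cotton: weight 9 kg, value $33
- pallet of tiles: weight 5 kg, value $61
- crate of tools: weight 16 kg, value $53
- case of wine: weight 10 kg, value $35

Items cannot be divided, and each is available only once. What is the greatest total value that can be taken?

Check high-value combinations within 37 kg:
- sack of grain+pallet of tiles+crate of tools+case of wine: weight 6+5+16+10=37, value 51+61+53+35=200
- sack of grain+bale of cotton+pallet of tiles+crate of tools: weight 6+9+5+16=36, value 51+33+61+53=198
- sack of grain+bale of cotton+pallet of tiles+case of wine: weight 6+9+5+10=30, value 51+33+61+35=180
- sack of grain+pallet of tiles+crate of tools: weight 6+5+16=27, value 51+61+53=165
- carton of books+sack of grain+pallet of tiles+case of wine: weight 15+6+5+10=36, value 13+51+61+35=160
Best: $200.

$200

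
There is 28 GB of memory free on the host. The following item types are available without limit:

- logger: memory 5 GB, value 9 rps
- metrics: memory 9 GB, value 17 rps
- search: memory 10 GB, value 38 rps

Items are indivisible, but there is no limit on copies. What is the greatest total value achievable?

Best value-per-unit is search at 38/10; filling with it alone gives 2×38 = 76.
Optimal mix: 1×logger + 2×search → memory 25, value 85.

85 rps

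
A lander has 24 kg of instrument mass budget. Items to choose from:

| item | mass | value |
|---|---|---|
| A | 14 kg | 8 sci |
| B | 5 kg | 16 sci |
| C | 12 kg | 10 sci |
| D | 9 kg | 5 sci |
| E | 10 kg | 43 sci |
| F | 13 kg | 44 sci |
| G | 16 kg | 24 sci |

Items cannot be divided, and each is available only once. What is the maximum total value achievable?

87 sci

Check high-value combinations within 24 kg:
- E+F: mass 10+13=23, value 43+44=87
- B+D+E: mass 5+9+10=24, value 16+5+43=64
- B+F: mass 5+13=18, value 16+44=60
Best: 87 sci.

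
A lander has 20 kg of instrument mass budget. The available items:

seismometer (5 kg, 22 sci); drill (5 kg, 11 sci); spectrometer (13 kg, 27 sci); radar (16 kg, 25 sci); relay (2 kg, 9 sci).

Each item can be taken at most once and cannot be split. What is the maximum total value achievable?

58 sci

This is a 0/1 knapsack; check combinations near the capacity.
- seismometer+spectrometer+relay: mass 5+13+2=20, value 22+27+9=58
- seismometer+spectrometer: mass 5+13=18, value 22+27=49
- drill+spectrometer+relay: mass 5+13+2=20, value 11+27+9=47
- seismometer+drill+relay: mass 5+5+2=12, value 22+11+9=42
- drill+spectrometer: mass 5+13=18, value 11+27=38
Best: 58 sci.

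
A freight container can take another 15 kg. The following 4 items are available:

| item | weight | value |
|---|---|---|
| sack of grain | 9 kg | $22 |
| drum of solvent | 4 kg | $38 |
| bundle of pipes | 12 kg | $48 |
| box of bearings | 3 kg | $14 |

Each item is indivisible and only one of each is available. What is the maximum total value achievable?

Check high-value combinations within 15 kg:
- bundle of pipes+box of bearings: weight 12+3=15, value 48+14=62
- sack of grain+drum of solvent: weight 9+4=13, value 22+38=60
- drum of solvent+box of bearings: weight 4+3=7, value 38+14=52
- bundle of pipes: weight 12, value 48
Best: $62.

$62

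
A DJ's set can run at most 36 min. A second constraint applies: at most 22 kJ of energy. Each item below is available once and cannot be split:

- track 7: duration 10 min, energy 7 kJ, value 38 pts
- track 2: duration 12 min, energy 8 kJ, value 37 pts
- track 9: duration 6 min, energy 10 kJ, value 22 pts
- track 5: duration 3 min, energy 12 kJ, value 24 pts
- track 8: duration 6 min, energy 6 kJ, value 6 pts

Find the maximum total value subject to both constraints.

Feasible sets respecting both limits:
- track 7+track 2+track 8: duration 28, energy 21, value 81
- track 7+track 2: duration 22, energy 15, value 75
- track 7+track 5: duration 13, energy 19, value 62
Best: 81 pts.

81 pts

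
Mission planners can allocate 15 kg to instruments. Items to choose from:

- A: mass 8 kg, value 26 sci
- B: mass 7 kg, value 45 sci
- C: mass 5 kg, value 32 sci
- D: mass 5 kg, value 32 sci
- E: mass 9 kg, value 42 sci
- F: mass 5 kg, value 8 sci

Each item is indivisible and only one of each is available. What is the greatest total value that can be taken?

Check high-value combinations within 15 kg:
- B+C: mass 7+5=12, value 45+32=77
- B+D: mass 7+5=12, value 45+32=77
- C+E: mass 5+9=14, value 32+42=74
- D+E: mass 5+9=14, value 32+42=74
Best: 77 sci.

77 sci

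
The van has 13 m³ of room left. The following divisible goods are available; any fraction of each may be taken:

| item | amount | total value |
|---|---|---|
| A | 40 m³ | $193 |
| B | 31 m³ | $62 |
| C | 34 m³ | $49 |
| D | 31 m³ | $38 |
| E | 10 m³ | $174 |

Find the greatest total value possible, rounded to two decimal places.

Take in order of value per unit:
- E (174/10 per unit): all 10 → value 174, running total 174.00
- A (193/40 per unit): 3 of 40 → value 3×193/40 = 14.4750, running total 188.48
Total 188.48.

188.48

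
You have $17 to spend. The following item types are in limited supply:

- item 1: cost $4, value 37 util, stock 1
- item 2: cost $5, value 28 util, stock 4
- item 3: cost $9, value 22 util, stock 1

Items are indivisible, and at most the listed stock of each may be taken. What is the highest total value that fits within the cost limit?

93 util

Top feasible selections:
- 1×item 1 + 2×item 2: cost 14, value 93
- 3×item 2: cost 15, value 84
Best: 93 util.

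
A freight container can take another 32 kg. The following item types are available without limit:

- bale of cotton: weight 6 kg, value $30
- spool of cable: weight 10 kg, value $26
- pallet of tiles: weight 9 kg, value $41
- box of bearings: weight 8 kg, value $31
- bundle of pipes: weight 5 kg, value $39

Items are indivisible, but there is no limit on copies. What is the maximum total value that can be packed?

Best value-per-unit is bundle of pipes at 39/5, and filling with it alone uses weight 6×5=30. No mix of the others beats 6×39 = 234.

$234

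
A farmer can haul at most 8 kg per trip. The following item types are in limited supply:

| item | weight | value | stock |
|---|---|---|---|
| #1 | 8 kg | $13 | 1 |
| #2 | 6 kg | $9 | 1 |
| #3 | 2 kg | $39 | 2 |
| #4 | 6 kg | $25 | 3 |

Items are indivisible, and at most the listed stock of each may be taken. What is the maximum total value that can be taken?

$78

Best selections within weight 8 and stock limits:
- 2×#3: weight 4, value 78
- 1×#3 + 1×#4: weight 8, value 64
- 1×#2 + 1×#3: weight 8, value 48
- 1×#3: weight 2, value 39
Best: $78.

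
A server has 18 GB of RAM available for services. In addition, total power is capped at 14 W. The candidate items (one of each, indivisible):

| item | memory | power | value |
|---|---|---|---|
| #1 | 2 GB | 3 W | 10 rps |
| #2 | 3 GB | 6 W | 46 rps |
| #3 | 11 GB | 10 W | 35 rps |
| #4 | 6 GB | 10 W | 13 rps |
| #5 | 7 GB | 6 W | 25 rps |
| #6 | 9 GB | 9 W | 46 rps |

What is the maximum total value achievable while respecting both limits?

Feasible sets respecting both limits:
- #2+#5: memory 10, power 12, value 71
- #1+#2: memory 5, power 9, value 56
- #1+#6: memory 11, power 12, value 56
Best: 71 rps.

71 rps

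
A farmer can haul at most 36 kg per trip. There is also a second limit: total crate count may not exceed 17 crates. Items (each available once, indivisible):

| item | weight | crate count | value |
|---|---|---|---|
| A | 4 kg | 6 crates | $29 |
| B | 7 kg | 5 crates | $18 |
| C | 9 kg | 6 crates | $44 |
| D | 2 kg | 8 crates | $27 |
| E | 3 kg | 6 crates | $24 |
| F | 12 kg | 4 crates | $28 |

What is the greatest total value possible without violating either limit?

Feasible sets respecting both limits:
- A+C+F: weight 25, crate count 16, value 101
- C+E+F: weight 24, crate count 16, value 96
- A+B+C: weight 20, crate count 17, value 91
- B+C+F: weight 28, crate count 15, value 90
Best: $101.

$101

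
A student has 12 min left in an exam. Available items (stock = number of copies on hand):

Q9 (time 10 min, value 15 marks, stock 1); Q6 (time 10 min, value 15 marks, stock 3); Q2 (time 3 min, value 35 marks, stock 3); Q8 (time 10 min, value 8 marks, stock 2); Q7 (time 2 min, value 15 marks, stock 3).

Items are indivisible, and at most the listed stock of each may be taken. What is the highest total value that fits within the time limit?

120 marks

Top feasible selections:
- 3×Q2 + 1×Q7: time 11, value 120
- 2×Q2 + 3×Q7: time 12, value 115
Best: 120 marks.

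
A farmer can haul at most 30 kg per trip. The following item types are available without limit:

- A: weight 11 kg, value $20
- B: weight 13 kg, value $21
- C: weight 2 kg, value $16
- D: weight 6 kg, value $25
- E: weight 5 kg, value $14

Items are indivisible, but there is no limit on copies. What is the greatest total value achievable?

$240

Best value-per-unit is C at 16/2, and filling with it alone uses weight 15×2=30. No mix of the others beats 15×16 = 240.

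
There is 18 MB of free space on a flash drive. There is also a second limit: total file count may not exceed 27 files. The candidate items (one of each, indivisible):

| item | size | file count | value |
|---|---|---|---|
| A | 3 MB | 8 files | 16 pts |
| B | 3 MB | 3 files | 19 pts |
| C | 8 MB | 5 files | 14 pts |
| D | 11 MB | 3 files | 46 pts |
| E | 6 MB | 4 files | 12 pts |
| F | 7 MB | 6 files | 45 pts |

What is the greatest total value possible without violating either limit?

91 pts

Feasible sets respecting both limits:
- D+F: size 18, file count 9, value 91
- A+B+D: size 17, file count 14, value 81
- A+B+F: size 13, file count 17, value 80
- B+C+F: size 18, file count 14, value 78
Best: 91 pts.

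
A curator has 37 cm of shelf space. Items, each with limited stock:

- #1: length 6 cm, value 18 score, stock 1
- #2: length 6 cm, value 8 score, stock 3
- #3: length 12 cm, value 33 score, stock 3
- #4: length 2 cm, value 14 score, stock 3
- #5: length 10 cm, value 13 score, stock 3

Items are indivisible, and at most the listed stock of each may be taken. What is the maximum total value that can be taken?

Best selections within length 37 and stock limits:
- 1×#1 + 2×#3 + 3×#4: length 36, value 126
- 1×#2 + 2×#3 + 3×#4: length 36, value 116
- 1×#1 + 2×#3 + 2×#4: length 34, value 112
Best: 126 score.

126 score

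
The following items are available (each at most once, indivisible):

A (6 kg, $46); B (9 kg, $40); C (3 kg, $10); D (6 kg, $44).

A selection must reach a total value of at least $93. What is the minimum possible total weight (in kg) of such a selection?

15

Subsets with value ≥ 93, sorted by total weight:
- A+C+D: weight 15, value 100
- A+B+C: weight 18, value 96
Minimum weight: 15 kg.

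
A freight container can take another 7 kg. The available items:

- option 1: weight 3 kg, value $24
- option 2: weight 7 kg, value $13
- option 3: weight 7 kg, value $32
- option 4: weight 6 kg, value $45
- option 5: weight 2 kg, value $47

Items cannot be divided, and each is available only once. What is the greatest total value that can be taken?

Check high-value combinations within 7 kg:
- option 1+option 5: weight 3+2=5, value 24+47=71
- option 5: weight 2, value 47
- option 4: weight 6, value 45
- option 3: weight 7, value 32
- option 1: weight 3, value 24
Best: $71.

$71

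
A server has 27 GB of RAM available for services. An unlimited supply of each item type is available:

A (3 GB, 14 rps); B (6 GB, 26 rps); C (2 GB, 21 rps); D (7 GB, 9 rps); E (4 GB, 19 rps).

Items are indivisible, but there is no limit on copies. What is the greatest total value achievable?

273 rps

Best value-per-unit is C at 21/2, and filling with it alone uses memory 13×2=26. No mix of the others beats 13×21 = 273.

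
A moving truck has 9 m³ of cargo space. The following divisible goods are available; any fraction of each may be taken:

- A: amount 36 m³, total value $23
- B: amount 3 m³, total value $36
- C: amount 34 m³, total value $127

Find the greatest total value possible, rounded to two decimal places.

Take in order of value per unit:
- B (36/3 per unit): all 3 → value 36, running total 36.00
- C (127/34 per unit): 6 of 34 → value 6×127/34 = 22.4118, running total 58.41
Total 58.41.

58.41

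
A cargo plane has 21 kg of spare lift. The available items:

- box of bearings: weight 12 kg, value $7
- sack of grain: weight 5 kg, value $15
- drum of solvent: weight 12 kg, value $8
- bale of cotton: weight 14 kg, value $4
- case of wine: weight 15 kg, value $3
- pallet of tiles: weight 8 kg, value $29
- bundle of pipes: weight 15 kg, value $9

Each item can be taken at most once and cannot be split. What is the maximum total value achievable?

$44

Check high-value combinations within 21 kg:
- sack of grain+pallet of tiles: weight 5+8=13, value 15+29=44
- drum of solvent+pallet of tiles: weight 12+8=20, value 8+29=37
- box of bearings+pallet of tiles: weight 12+8=20, value 7+29=36
- pallet of tiles: weight 8, value 29
- sack of grain+bundle of pipes: weight 5+15=20, value 15+9=24
Best: $44.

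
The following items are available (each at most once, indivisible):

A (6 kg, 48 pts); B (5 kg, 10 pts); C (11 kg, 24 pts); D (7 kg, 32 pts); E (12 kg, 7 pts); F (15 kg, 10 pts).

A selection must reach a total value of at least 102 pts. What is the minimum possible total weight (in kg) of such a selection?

Subsets with value ≥ 102, sorted by total weight:
- A+C+D: weight 24, value 104
- A+B+C+D: weight 29, value 114
- A+C+D+E: weight 36, value 111
Minimum weight: 24 kg.

24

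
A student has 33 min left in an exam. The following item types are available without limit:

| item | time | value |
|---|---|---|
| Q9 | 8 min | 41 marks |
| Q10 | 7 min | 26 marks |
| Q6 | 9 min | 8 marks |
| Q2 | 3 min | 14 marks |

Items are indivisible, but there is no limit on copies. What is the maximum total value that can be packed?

165 marks

Best value-per-unit is Q9 at 41/8; filling with it alone gives 4×41 = 164.
Optimal mix: 3×Q9 + 3×Q2 → time 33, value 165.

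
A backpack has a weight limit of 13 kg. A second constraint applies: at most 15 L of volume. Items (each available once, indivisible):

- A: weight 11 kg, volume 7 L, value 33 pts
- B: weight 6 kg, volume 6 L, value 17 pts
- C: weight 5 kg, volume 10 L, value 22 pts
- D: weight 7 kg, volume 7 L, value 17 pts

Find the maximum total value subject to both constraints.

Feasible sets respecting both limits:
- B+D: weight 13, volume 13, value 34
- A: weight 11, volume 7, value 33
- C: weight 5, volume 10, value 22
Best: 34 pts.

34 pts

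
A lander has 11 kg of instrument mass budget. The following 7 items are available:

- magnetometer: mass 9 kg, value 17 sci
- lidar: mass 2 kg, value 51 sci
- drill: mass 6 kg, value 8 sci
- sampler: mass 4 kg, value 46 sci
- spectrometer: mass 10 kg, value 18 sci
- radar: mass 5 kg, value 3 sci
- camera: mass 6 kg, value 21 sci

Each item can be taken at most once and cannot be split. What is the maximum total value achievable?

100 sci

This is a 0/1 knapsack; check combinations near the capacity.
- lidar+sampler+radar: mass 2+4+5=11, value 51+46+3=100
- lidar+sampler: mass 2+4=6, value 51+46=97
- lidar+camera: mass 2+6=8, value 51+21=72
- magnetometer+lidar: mass 9+2=11, value 17+51=68
- sampler+camera: mass 4+6=10, value 46+21=67
Best: 100 sci.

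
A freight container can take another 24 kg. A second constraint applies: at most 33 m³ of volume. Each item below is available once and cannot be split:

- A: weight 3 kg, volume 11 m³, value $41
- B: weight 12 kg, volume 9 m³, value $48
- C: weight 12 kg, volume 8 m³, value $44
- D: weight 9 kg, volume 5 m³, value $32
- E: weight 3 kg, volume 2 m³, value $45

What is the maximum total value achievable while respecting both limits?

Feasible sets respecting both limits:
- A+B+E: weight 18, volume 22, value 134
- A+C+E: weight 18, volume 21, value 130
- B+D+E: weight 24, volume 16, value 125
- A+B+D: weight 24, volume 25, value 121
Best: $134.

$134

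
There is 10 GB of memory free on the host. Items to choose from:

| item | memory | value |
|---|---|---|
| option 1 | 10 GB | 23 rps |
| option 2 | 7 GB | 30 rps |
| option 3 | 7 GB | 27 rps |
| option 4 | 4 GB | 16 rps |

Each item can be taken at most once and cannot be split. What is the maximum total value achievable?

30 rps

Check high-value combinations within 10 GB:
- option 2: memory 7, value 30
- option 3: memory 7, value 27
- option 1: memory 10, value 23
- option 4: memory 4, value 16
Best: 30 rps.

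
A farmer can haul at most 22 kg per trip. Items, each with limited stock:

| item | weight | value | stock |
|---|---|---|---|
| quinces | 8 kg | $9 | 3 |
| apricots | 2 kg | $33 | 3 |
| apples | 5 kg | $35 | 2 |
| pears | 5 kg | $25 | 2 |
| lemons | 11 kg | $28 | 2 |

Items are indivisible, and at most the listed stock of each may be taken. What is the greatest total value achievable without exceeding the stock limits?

Best selections within weight 22 and stock limits:
- 3×apricots + 2×apples + 1×pears: weight 21, value 194
- 3×apricots + 1×apples + 2×pears: weight 21, value 184
- 3×apricots + 2×apples: weight 16, value 169
Best: $194.

$194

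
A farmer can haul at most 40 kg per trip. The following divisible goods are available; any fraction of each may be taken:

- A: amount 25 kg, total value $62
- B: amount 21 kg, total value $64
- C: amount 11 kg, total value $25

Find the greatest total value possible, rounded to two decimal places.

Take in order of value per unit:
- B (64/21 per unit): all 21 → value 64, running total 64.00
- A (62/25 per unit): 19 of 25 → value 19×62/25 = 47.1200, running total 111.12
Total 111.12.

111.12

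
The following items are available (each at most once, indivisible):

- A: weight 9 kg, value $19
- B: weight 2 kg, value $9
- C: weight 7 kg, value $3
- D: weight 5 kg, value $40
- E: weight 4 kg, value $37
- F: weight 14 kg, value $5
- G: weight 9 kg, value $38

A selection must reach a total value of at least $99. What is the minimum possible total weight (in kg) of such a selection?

Subsets with value ≥ 99, sorted by total weight:
- D+E+G: weight 18, value 115
- B+D+E+G: weight 20, value 124
Minimum weight: 18 kg.

18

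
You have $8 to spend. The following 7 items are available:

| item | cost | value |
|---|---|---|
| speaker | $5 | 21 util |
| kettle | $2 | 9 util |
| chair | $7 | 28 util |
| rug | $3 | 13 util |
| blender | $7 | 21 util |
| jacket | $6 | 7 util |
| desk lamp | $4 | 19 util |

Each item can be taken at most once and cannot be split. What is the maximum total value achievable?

34 util

Check high-value combinations within $8:
- speaker+rug: cost 5+3=8, value 21+13=34
- rug+desk lamp: cost 3+4=7, value 13+19=32
- speaker+kettle: cost 5+2=7, value 21+9=30
- kettle+desk lamp: cost 2+4=6, value 9+19=28
Best: 34 util.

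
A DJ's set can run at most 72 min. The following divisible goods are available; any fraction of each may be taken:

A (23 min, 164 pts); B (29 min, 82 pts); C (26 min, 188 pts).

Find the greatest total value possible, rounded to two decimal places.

417.03

Take in order of value per unit:
- C (188/26 per unit): all 26 → value 188, running total 188.00
- A (164/23 per unit): all 23 → value 164, running total 352.00
- B (82/29 per unit): 23 of 29 → value 23×82/29 = 65.0345, running total 417.03
Total 417.03.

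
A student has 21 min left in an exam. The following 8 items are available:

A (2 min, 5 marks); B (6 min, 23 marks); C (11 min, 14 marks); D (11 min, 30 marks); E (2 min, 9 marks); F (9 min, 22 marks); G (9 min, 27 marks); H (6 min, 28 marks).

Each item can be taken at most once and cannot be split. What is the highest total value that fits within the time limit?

78 marks

Check high-value combinations within 21 min:
- B+G+H: time 6+9+6=21, value 23+27+28=78
- B+F+H: time 6+9+6=21, value 23+22+28=73
- A+D+E+H: time 2+11+2+6=21, value 5+30+9+28=72
Best: 78 marks.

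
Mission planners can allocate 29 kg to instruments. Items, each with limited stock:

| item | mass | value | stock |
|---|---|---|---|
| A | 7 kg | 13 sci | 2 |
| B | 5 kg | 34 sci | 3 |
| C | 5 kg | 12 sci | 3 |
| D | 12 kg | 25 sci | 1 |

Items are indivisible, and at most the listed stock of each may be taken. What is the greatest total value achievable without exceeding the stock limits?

128 sci

Best selections within mass 29 and stock limits:
- 2×A + 3×B: mass 29, value 128
- 3×B + 1×D: mass 27, value 127
- 1×A + 3×B + 1×C: mass 27, value 127
- 3×B + 2×C: mass 25, value 126
Best: 128 sci.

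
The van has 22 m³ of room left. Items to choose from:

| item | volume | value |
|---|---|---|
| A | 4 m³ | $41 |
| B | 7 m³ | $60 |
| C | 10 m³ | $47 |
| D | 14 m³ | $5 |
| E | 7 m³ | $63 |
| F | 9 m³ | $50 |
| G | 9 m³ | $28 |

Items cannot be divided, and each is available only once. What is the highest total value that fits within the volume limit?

$164

Check high-value combinations within 22 m³:
- A+B+E: volume 4+7+7=18, value 41+60+63=164
- A+E+F: volume 4+7+9=20, value 41+63+50=154
- A+B+F: volume 4+7+9=20, value 41+60+50=151
- A+C+E: volume 4+10+7=21, value 41+47+63=151
- A+B+C: volume 4+7+10=21, value 41+60+47=148
Best: $164.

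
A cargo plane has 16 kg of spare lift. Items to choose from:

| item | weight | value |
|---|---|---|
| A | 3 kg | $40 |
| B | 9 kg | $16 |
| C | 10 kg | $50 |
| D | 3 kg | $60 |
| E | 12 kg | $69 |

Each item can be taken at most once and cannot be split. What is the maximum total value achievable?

Check high-value combinations within 16 kg:
- A+C+D: weight 3+10+3=16, value 40+50+60=150
- D+E: weight 3+12=15, value 60+69=129
- A+B+D: weight 3+9+3=15, value 40+16+60=116
- C+D: weight 10+3=13, value 50+60=110
- A+E: weight 3+12=15, value 40+69=109
Best: $150.

$150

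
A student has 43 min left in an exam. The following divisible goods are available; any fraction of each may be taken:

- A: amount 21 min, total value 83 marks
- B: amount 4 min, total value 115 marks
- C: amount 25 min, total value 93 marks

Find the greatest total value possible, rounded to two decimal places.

Take in order of value per unit:
- B (115/4 per unit): all 4 → value 115, running total 115.00
- A (83/21 per unit): all 21 → value 83, running total 198.00
- C (93/25 per unit): 18 of 25 → value 18×93/25 = 66.9600, running total 264.96
Total 264.96.

264.96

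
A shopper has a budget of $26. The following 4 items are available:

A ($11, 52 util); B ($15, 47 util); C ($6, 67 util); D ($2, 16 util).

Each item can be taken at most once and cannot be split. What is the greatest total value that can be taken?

135 util

Check high-value combinations within $26:
- A+C+D: cost 11+6+2=19, value 52+67+16=135
- B+C+D: cost 15+6+2=23, value 47+67+16=130
- A+C: cost 11+6=17, value 52+67=119
- B+C: cost 15+6=21, value 47+67=114
- A+B: cost 11+15=26, value 52+47=99
Best: 135 util.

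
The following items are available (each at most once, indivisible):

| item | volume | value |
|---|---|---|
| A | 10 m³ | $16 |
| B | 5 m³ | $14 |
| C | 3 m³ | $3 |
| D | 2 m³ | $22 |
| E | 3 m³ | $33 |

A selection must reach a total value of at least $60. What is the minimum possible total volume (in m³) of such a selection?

Subsets with value ≥ 60, sorted by total volume:
- B+D+E: volume 10, value 69
- B+C+D+E: volume 13, value 72
- A+D+E: volume 15, value 71
- A+C+D+E: volume 18, value 74
Minimum volume: 10 m³.

10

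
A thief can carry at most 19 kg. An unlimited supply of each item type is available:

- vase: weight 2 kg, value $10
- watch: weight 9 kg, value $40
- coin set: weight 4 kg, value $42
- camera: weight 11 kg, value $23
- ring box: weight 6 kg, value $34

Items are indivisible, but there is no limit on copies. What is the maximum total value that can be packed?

Best value-per-unit is coin set at 42/4; filling with it alone gives 4×42 = 168.
Optimal mix: 1×vase + 4×coin set → weight 18, value 178.

$178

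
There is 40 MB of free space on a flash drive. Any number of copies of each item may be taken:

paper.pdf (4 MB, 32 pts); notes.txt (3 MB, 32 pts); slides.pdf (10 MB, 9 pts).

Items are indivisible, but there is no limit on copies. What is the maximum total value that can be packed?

416 pts

Best value-per-unit is notes.txt at 32/3; filling with it alone gives 13×32 = 416.
Optimal mix: 1×paper.pdf + 12×notes.txt → size 40, value 416.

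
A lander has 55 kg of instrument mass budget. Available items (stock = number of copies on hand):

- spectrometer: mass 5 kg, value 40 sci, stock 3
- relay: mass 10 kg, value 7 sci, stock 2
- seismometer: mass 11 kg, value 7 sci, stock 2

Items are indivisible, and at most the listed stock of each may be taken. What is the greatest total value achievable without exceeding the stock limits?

Top feasible selections:
- 3×spectrometer + 2×relay + 1×seismometer: mass 46, value 141
- 3×spectrometer + 1×relay + 2×seismometer: mass 47, value 141
Best: 141 sci.

141 sci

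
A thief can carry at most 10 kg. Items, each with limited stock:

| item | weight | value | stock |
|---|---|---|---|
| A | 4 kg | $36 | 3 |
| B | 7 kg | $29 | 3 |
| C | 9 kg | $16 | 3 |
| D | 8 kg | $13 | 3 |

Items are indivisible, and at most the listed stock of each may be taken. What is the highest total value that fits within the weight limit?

Best selections within weight 10 and stock limits:
- 2×A: weight 8, value 72
- 1×A: weight 4, value 36
- 1×B: weight 7, value 29
Best: $72.

$72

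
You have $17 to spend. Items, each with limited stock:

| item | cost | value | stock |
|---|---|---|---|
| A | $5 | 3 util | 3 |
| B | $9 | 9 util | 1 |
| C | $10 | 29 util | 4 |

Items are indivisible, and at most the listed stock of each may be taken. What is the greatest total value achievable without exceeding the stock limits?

Top feasible selections:
- 1×A + 1×C: cost 15, value 32
- 1×C: cost 10, value 29
- 1×A + 1×B: cost 14, value 12
- 1×B: cost 9, value 9
Best: 32 util.

32 util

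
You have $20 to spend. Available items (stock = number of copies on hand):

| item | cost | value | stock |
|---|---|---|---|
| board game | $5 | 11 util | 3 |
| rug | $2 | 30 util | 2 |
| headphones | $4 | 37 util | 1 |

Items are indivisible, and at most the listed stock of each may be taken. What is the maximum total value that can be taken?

Top feasible selections:
- 2×board game + 2×rug + 1×headphones: cost 18, value 119
- 1×board game + 2×rug + 1×headphones: cost 13, value 108
- 2×rug + 1×headphones: cost 8, value 97
Best: 119 util.

119 util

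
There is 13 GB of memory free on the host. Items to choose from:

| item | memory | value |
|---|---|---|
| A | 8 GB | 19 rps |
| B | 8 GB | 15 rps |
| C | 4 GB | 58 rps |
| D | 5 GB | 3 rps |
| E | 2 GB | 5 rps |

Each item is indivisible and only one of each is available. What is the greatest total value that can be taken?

Check high-value combinations within 13 GB:
- A+C: memory 8+4=12, value 19+58=77
- B+C: memory 8+4=12, value 15+58=73
- C+D+E: memory 4+5+2=11, value 58+3+5=66
- C+E: memory 4+2=6, value 58+5=63
Best: 77 rps.

77 rps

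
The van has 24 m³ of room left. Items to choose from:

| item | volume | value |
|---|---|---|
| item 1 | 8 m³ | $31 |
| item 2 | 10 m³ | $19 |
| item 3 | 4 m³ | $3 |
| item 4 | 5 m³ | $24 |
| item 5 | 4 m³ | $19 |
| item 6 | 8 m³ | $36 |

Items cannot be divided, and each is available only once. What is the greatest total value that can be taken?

$91

This is a 0/1 knapsack; check combinations near the capacity.
- item 1+item 4+item 6: volume 8+5+8=21, value 31+24+36=91
- item 1+item 3+item 5+item 6: volume 8+4+4+8=24, value 31+3+19+36=89
- item 1+item 5+item 6: volume 8+4+8=20, value 31+19+36=86
Best: $91.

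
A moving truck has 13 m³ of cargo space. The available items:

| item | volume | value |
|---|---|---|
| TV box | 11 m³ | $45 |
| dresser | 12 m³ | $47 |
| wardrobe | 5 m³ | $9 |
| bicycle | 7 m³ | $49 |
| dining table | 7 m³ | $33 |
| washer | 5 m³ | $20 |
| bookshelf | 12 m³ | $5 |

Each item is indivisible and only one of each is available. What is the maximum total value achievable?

$69

Check high-value combinations within 13 m³:
- bicycle+washer: volume 7+5=12, value 49+20=69
- wardrobe+bicycle: volume 5+7=12, value 9+49=58
- dining table+washer: volume 7+5=12, value 33+20=53
- bicycle: volume 7, value 49
- dresser: volume 12, value 47
Best: $69.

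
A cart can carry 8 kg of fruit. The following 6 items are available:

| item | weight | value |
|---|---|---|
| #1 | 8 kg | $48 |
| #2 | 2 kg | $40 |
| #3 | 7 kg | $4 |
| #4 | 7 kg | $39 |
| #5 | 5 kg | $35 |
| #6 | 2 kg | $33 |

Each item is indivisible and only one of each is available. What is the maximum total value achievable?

$75

This is a 0/1 knapsack; check combinations near the capacity.
- #2+#5: weight 2+5=7, value 40+35=75
- #2+#6: weight 2+2=4, value 40+33=73
- #5+#6: weight 5+2=7, value 35+33=68
Best: $75.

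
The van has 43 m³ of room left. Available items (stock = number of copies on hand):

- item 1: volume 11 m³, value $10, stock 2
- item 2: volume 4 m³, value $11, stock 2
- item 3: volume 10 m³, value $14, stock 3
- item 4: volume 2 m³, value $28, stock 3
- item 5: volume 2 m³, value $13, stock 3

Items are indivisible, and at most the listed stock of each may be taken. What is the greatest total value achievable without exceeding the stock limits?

Best selections within volume 43 and stock limits:
- 2×item 2 + 2×item 3 + 3×item 4 + 3×item 5: volume 40, value 173
- 1×item 1 + 2×item 2 + 1×item 3 + 3×item 4 + 3×item 5: volume 41, value 169
- 3×item 3 + 3×item 4 + 3×item 5: volume 42, value 165
- 2×item 1 + 2×item 2 + 3×item 4 + 3×item 5: volume 42, value 165
Best: $173.

$173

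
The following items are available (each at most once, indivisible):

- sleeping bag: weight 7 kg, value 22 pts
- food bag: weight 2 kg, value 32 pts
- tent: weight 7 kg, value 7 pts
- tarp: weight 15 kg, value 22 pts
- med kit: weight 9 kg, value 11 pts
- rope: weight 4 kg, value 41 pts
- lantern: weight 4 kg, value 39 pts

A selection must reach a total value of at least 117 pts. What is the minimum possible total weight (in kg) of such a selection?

17

Subsets with value ≥ 117, sorted by total weight:
- sleeping bag+food bag+rope+lantern: weight 17, value 134
- food bag+tent+rope+lantern: weight 17, value 119
- food bag+med kit+rope+lantern: weight 19, value 123
- sleeping bag+food bag+tent+rope+lantern: weight 24, value 141
Minimum weight: 17 kg.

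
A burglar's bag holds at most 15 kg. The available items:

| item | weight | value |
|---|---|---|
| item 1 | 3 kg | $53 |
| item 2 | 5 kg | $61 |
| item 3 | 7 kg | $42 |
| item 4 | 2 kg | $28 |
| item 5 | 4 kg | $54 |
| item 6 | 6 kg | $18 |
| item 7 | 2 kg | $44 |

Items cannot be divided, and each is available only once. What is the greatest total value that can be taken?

$212

This is a 0/1 knapsack; check combinations near the capacity.
- item 1+item 2+item 5+item 7: weight 3+5+4+2=14, value 53+61+54+44=212
- item 1+item 2+item 4+item 5: weight 3+5+2+4=14, value 53+61+28+54=196
- item 2+item 4+item 5+item 7: weight 5+2+4+2=13, value 61+28+54+44=187
- item 1+item 2+item 4+item 7: weight 3+5+2+2=12, value 53+61+28+44=186
Best: $212.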